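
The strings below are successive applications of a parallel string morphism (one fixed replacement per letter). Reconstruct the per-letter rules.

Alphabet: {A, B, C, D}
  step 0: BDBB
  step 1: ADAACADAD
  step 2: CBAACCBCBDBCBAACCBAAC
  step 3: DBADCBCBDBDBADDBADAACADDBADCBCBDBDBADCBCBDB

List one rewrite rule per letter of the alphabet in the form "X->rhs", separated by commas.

  step 2 ⇒ step 3: CBAACCBCBDBCBAACCBAAC ⇒ DB·AD·CB·CB·DB·DB·AD·DB·AD·AAC·AD·DB·AD·CB·CB·DB·DB·AD·CB·CB·DB
    A ↦ CB
    B ↦ AD
    C ↦ DB
    D ↦ AAC

A->CB, B->AD, C->DB, D->AAC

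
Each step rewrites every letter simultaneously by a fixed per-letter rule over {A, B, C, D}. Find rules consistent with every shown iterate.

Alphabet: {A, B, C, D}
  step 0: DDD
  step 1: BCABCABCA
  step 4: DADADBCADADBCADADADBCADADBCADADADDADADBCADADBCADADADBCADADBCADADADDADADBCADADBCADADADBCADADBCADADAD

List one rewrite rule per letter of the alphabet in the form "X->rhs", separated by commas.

  step 0 ⇒ step 1: DDD ⇒ BCA·BCA·BCA
    D ↦ BCA
    A ↦ DAD  (constrained at step 1)
    B ↦ D  (constrained at step 1)
    C ↦ A  (constrained at step 1)

A->DAD, B->D, C->A, D->BCA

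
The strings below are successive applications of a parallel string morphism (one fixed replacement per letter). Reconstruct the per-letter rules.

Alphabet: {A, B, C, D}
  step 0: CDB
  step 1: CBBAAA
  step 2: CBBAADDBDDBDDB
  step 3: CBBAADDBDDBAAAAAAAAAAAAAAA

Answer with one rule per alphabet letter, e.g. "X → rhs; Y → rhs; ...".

A->DDB, B->A, C->CBB, D->AA

  step 2 ⇒ step 3: CBBAADDBDDBDDB ⇒ CBB·A·A·DDB·DDB·AA·AA·A·AA·AA·A·AA·AA·A
    A ↦ DDB
    B ↦ A
    C ↦ CBB
    D ↦ AA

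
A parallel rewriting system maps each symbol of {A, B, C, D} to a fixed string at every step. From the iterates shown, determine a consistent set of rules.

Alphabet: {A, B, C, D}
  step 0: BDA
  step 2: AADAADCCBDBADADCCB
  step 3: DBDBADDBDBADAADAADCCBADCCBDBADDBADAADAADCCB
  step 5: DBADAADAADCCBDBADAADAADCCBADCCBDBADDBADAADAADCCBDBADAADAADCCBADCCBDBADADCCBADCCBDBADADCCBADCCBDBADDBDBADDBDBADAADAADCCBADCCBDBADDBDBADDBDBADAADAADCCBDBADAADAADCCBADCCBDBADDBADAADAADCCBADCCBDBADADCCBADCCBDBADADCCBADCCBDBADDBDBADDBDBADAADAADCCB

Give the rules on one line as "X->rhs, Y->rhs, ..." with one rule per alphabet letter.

  step 2 ⇒ step 3: AADAADCCBDBADADCCB ⇒ DB·DB·AD·DB·DB·AD·AAD·AAD·CCB·AD·CCB·DB·AD·DB·AD·AAD·AAD·CCB
    A ↦ DB
    B ↦ CCB
    C ↦ AAD
    D ↦ AD

A->DB, B->CCB, C->AAD, D->AD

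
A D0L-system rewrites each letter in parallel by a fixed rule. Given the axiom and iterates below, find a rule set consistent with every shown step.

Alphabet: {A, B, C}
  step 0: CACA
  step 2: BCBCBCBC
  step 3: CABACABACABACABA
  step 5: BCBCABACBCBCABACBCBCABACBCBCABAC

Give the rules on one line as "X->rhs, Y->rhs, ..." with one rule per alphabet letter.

  step 2 ⇒ step 3: BCBCBCBC ⇒ C·ABA·C·ABA·C·ABA·C·ABA
    B ↦ C
    C ↦ ABA
    A ↦ B  (constrained at step 0)

A->B, B->C, C->ABA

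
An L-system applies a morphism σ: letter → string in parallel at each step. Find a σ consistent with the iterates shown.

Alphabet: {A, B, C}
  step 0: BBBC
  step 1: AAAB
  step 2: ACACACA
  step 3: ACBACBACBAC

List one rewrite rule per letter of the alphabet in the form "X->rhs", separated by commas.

  step 2 ⇒ step 3: ACACACA ⇒ AC·B·AC·B·AC·B·AC
    A ↦ AC
    C ↦ B
  step 0 ⇒ step 1: BBBC ⇒ A·A·A·B
    B ↦ A

A->AC, B->A, C->B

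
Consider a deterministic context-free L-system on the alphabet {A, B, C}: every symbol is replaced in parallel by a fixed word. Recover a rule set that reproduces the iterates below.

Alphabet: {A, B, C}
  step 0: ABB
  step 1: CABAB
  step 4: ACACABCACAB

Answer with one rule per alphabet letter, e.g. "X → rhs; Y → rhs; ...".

  step 0 ⇒ step 1: ABB ⇒ C·AB·AB
    A ↦ C
    B ↦ AB
    C ↦ A  (constrained at step 1)

A->C, B->AB, C->A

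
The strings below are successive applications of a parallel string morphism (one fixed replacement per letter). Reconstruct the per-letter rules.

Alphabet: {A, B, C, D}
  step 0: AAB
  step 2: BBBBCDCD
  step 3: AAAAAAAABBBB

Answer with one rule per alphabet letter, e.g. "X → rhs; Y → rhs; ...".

A->CD, B->AA, C->B, D->B

  step 2 ⇒ step 3: BBBBCDCD ⇒ AA·AA·AA·AA·B·B·B·B
    B ↦ AA
    C ↦ B
    D ↦ B
    A ↦ CD  (constrained at step 0)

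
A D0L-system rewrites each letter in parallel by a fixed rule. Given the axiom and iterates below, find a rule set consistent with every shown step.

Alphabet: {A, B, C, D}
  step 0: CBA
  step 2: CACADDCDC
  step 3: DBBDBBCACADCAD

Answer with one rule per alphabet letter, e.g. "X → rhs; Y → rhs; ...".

A->BB, B->DC, C->D, D->CA

  step 2 ⇒ step 3: CACADDCDC ⇒ D·BB·D·BB·CA·CA·D·CA·D
    A ↦ BB
    C ↦ D
    D ↦ CA
    B ↦ DC  (constrained at step 0)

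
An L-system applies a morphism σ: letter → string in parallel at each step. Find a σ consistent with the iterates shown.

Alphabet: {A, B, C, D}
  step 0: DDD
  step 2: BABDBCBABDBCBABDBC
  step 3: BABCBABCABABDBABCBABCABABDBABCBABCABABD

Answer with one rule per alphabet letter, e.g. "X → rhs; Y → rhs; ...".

  step 2 ⇒ step 3: BABDBCBABDBCBABDBC ⇒ BA·BC·BA·BCA·BA·BD·BA·BC·BA·BCA·BA·BD·BA·BC·BA·BCA·BA·BD
    A ↦ BC
    B ↦ BA
    C ↦ BD
    D ↦ BCA

A->BC, B->BA, C->BD, D->BCA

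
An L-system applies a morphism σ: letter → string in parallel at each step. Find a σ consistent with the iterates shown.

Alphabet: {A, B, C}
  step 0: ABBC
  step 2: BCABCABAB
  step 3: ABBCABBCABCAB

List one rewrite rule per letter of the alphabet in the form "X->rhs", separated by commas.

A->C, B->AB, C->B

  step 2 ⇒ step 3: BCABCABAB ⇒ AB·B·C·AB·B·C·AB·C·AB
    A ↦ C
    B ↦ AB
    C ↦ B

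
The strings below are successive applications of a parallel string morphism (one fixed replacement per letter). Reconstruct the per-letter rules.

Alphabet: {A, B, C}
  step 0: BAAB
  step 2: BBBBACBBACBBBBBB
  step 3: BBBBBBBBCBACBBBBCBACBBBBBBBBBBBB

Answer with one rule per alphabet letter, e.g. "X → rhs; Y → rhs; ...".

  step 2 ⇒ step 3: BBBBACBBACBBBBBB ⇒ BB·BB·BB·BB·CB·AC·BB·BB·CB·AC·BB·BB·BB·BB·BB·BB
    A ↦ CB
    B ↦ BB
    C ↦ AC

A->CB, B->BB, C->AC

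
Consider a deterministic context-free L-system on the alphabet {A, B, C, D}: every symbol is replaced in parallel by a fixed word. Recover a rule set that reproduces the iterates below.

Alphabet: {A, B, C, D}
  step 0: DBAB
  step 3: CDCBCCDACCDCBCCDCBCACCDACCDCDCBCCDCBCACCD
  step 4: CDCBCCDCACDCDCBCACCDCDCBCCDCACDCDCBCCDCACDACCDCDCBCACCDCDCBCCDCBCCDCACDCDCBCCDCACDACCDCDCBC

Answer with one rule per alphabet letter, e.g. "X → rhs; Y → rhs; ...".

A->AC, B->CA, C->CD, D->CBC

  step 3 ⇒ step 4: CDCBCCDACCDCBCCDCBCACCDACCDCDCBCCDCBCACCD ⇒ CD·CBC·CD·CA·CD·CD·CBC·AC·CD·CD·CBC·CD·CA·CD·CD·CBC·CD·CA·CD·AC·CD·CD·CBC·AC·CD·CD·CBC·CD·CBC·CD·CA·CD·CD·CBC·CD·CA·CD·AC·CD·CD·CBC
    A ↦ AC
    B ↦ CA
    C ↦ CD
    D ↦ CBC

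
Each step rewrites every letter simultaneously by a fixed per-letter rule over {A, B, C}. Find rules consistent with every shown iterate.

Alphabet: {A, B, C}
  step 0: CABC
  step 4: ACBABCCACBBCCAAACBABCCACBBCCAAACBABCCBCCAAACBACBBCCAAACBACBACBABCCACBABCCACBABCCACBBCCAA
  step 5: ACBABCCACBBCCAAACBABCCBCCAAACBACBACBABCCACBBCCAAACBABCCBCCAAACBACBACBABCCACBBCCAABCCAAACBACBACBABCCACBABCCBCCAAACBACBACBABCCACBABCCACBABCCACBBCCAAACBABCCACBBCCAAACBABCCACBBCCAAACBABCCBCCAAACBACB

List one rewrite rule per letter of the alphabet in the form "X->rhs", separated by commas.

A->ACB, B->BCC, C->A

  step 4 ⇒ step 5: ACBABCCACBBCCAAACBABCCACBBCCAAACBABCCBCCAAACBACBBCCAAACBACBACBABCCACBABCCACBABCCACBBCCAA ⇒ ACB·A·BCC·ACB·BCC·A·A·ACB·A·BCC·BCC·A·A·ACB·ACB·ACB·A·BCC·ACB·BCC·A·A·ACB·A·BCC·BCC·A·A·ACB·ACB·ACB·A·BCC·ACB·BCC·A·A·BCC·A·A·ACB·ACB·ACB·A·BCC·ACB·A·BCC·BCC·A·A·ACB·ACB·ACB·A·BCC·ACB·A·BCC·ACB·A·BCC·ACB·BCC·A·A·ACB·A·BCC·ACB·BCC·A·A·ACB·A·BCC·ACB·BCC·A·A·ACB·A·BCC·BCC·A·A·ACB·ACB
    A ↦ ACB
    B ↦ BCC
    C ↦ A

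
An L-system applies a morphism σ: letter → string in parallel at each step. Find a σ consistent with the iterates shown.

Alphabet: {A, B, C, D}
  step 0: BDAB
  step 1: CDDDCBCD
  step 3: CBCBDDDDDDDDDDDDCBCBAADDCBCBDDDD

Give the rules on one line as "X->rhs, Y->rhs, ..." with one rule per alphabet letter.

A->CB, B->CD, C->AA, D->DD

  step 0 ⇒ step 1: BDAB ⇒ CD·DD·CB·CD
    A ↦ CB
    B ↦ CD
    D ↦ DD
    C ↦ AA  (constrained at step 1)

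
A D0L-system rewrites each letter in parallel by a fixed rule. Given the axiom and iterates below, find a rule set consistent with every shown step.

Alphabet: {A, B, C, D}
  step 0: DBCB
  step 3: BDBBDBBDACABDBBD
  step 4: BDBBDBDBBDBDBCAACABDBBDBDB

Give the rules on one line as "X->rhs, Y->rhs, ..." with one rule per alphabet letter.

A->CA, B->BD, C->A, D->B

  step 3 ⇒ step 4: BDBBDBBDACABDBBD ⇒ BD·B·BD·BD·B·BD·BD·B·CA·A·CA·BD·B·BD·BD·B
    A ↦ CA
    B ↦ BD
    C ↦ A
    D ↦ B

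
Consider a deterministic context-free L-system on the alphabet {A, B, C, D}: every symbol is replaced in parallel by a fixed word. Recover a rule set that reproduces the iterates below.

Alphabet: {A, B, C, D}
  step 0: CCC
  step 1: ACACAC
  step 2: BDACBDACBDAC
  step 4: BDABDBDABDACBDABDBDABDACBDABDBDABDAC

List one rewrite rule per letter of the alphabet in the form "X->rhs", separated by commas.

  step 1 ⇒ step 2: ACACAC ⇒ BD·AC·BD·AC·BD·AC
    A ↦ BD
    C ↦ AC
    B ↦ BD  (constrained at step 2)
    D ↦ A  (constrained at step 2)

A->BD, B->BD, C->AC, D->A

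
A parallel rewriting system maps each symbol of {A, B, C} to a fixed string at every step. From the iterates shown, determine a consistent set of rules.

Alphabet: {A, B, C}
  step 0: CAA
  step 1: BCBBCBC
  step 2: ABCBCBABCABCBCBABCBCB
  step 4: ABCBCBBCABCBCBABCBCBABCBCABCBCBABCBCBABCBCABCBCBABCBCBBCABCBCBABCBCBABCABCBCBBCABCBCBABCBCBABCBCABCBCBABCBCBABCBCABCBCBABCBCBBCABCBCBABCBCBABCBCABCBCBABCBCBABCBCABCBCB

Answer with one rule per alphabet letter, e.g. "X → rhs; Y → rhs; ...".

A->BC, B->ABC, C->BCB

  step 1 ⇒ step 2: BCBBCBC ⇒ ABC·BCB·ABC·ABC·BCB·ABC·BCB
    B ↦ ABC
    C ↦ BCB
  step 0 ⇒ step 1: CAA ⇒ BCB·BC·BC
    A ↦ BC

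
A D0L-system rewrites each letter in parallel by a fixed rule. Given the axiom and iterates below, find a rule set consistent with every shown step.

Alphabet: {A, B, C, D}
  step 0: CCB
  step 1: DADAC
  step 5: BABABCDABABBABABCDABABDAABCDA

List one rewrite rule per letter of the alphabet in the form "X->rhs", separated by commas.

A->AB, B->C, C->DA, D->B

  step 0 ⇒ step 1: CCB ⇒ DA·DA·C
    B ↦ C
    C ↦ DA
    A ↦ AB  (constrained at step 1)
    D ↦ B  (constrained at step 1)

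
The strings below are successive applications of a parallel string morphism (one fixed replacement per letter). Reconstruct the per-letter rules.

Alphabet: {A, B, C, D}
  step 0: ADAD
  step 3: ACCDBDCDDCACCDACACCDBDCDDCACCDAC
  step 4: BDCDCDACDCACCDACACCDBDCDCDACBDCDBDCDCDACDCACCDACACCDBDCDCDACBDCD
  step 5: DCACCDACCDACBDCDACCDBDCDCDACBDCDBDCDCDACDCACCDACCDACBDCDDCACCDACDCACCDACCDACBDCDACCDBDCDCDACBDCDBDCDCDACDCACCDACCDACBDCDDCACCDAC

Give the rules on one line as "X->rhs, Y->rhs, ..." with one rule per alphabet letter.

A->BD, B->DC, C->CD, D->AC

  step 4 ⇒ step 5: BDCDCDACDCACCDACACCDBDCDCDACBDCDBDCDCDACDCACCDACACCDBDCDCDACBDCD ⇒ DC·AC·CD·AC·CD·AC·BD·CD·AC·CD·BD·CD·CD·AC·BD·CD·BD·CD·CD·AC·DC·AC·CD·AC·CD·AC·BD·CD·DC·AC·CD·AC·DC·AC·CD·AC·CD·AC·BD·CD·AC·CD·BD·CD·CD·AC·BD·CD·BD·CD·CD·AC·DC·AC·CD·AC·CD·AC·BD·CD·DC·AC·CD·AC
    A ↦ BD
    B ↦ DC
    C ↦ CD
    D ↦ AC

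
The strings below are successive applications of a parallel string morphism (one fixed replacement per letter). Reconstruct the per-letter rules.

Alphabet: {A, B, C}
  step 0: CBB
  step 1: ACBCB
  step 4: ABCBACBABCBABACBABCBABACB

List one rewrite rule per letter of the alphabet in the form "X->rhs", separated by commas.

A->AB, B->CB, C->A

  step 0 ⇒ step 1: CBB ⇒ A·CB·CB
    B ↦ CB
    C ↦ A
    A ↦ AB  (constrained at step 1)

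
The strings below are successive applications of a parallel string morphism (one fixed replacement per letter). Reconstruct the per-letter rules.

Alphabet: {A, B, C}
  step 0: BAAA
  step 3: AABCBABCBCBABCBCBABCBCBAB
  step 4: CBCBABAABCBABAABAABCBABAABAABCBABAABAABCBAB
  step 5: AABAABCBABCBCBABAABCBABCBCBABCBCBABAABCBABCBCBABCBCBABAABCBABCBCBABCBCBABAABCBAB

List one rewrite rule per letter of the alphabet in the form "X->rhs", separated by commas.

A->CB, B->AB, C->A

  step 4 ⇒ step 5: CBCBABAABCBABAABAABCBABAABAABCBABAABAABCBAB ⇒ A·AB·A·AB·CB·AB·CB·CB·AB·A·AB·CB·AB·CB·CB·AB·CB·CB·AB·A·AB·CB·AB·CB·CB·AB·CB·CB·AB·A·AB·CB·AB·CB·CB·AB·CB·CB·AB·A·AB·CB·AB
    A ↦ CB
    B ↦ AB
    C ↦ A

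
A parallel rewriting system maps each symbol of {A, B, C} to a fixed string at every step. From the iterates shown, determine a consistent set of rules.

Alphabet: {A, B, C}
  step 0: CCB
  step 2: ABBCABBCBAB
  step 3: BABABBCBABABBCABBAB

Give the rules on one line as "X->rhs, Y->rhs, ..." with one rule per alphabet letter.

A->B, B->AB, C->BC

  step 2 ⇒ step 3: ABBCABBCBAB ⇒ B·AB·AB·BC·B·AB·AB·BC·AB·B·AB
    A ↦ B
    B ↦ AB
    C ↦ BC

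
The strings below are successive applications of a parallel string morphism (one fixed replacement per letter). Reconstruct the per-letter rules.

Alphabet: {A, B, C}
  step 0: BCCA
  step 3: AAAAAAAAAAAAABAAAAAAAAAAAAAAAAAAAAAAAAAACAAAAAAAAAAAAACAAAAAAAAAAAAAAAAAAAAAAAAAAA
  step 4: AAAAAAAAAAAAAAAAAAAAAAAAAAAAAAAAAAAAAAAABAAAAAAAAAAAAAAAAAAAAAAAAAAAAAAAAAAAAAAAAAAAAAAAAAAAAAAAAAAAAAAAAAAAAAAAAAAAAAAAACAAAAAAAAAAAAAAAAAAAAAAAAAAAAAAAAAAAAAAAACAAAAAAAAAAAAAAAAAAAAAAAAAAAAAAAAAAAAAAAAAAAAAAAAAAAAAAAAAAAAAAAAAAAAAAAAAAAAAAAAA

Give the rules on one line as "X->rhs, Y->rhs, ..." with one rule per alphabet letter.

A->AAA, B->ABA, C->AC

  step 3 ⇒ step 4: AAAAAAAAAAAAABAAAAAAAAAAAAAAAAAAAAAAAAAACAAAAAAAAAAAAACAAAAAAAAAAAAAAAAAAAAAAAAAAA ⇒ AAA·AAA·AAA·AAA·AAA·AAA·AAA·AAA·AAA·AAA·AAA·AAA·AAA·ABA·AAA·AAA·AAA·AAA·AAA·AAA·AAA·AAA·AAA·AAA·AAA·AAA·AAA·AAA·AAA·AAA·AAA·AAA·AAA·AAA·AAA·AAA·AAA·AAA·AAA·AAA·AC·AAA·AAA·AAA·AAA·AAA·AAA·AAA·AAA·AAA·AAA·AAA·AAA·AAA·AC·AAA·AAA·AAA·AAA·AAA·AAA·AAA·AAA·AAA·AAA·AAA·AAA·AAA·AAA·AAA·AAA·AAA·AAA·AAA·AAA·AAA·AAA·AAA·AAA·AAA·AAA·AAA
    A ↦ AAA
    B ↦ ABA
    C ↦ AC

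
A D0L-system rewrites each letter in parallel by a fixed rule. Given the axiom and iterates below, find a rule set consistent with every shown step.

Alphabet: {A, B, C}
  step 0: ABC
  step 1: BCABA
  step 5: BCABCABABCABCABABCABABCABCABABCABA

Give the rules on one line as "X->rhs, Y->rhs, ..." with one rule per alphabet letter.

A->BC, B->A, C->BA

  step 0 ⇒ step 1: ABC ⇒ BC·A·BA
    A ↦ BC
    B ↦ A
    C ↦ BA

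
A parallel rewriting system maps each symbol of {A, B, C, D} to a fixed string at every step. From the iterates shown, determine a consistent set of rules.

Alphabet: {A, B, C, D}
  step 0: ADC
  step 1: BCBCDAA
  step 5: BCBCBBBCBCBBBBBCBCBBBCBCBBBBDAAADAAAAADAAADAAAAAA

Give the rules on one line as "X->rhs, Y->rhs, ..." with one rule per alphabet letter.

A->B, B->A, C->DAA, D->CBC

  step 0 ⇒ step 1: ADC ⇒ B·CBC·DAA
    A ↦ B
    C ↦ DAA
    D ↦ CBC
    B ↦ A  (constrained at step 1)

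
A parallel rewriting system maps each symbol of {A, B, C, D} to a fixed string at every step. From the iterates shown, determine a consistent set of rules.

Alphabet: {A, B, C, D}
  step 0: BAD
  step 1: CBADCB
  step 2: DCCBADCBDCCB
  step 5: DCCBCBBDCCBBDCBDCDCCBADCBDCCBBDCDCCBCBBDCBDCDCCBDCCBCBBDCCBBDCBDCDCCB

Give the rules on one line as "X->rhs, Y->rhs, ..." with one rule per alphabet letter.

  step 1 ⇒ step 2: CBADCB ⇒ DC·CB·ADC·B·DC·CB
    A ↦ ADC
    B ↦ CB
    C ↦ DC
    D ↦ B

A->ADC, B->CB, C->DC, D->B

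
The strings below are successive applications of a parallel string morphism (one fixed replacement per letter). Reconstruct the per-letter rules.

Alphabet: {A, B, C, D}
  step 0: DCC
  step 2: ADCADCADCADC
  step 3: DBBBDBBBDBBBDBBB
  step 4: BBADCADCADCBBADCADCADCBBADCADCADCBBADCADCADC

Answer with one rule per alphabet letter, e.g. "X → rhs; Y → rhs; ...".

  step 3 ⇒ step 4: DBBBDBBBDBBBDBBB ⇒ BB·ADC·ADC·ADC·BB·ADC·ADC·ADC·BB·ADC·ADC·ADC·BB·ADC·ADC·ADC
    B ↦ ADC
    D ↦ BB
  step 2 ⇒ step 3: ADCADCADCADC ⇒ D·BB·B·D·BB·B·D·BB·B·D·BB·B
    A ↦ D
  step 2 ⇒ step 3: ADCADCADCADC ⇒ D·BB·B·D·BB·B·D·BB·B·D·BB·B
    C ↦ B

A->D, B->ADC, C->B, D->BB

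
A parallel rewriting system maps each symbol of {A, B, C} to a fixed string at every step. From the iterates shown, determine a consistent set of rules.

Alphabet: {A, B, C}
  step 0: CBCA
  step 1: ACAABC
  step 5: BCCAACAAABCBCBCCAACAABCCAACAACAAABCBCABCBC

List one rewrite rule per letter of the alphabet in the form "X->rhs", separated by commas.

A->BC, B->CA, C->A

  step 0 ⇒ step 1: CBCA ⇒ A·CA·A·BC
    A ↦ BC
    B ↦ CA
    C ↦ A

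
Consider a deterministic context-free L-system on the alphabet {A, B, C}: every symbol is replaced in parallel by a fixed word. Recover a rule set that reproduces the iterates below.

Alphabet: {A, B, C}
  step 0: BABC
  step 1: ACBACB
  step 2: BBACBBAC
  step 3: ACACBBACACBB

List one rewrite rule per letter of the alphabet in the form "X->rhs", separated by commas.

  step 2 ⇒ step 3: BBACBBAC ⇒ AC·AC·B·B·AC·AC·B·B
    A ↦ B
    B ↦ AC
    C ↦ B

A->B, B->AC, C->B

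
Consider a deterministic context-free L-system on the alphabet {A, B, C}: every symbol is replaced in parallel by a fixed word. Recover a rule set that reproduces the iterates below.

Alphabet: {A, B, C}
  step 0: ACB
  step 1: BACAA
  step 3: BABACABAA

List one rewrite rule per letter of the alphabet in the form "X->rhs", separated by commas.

  step 0 ⇒ step 1: ACB ⇒ B·ACA·A
    A ↦ B
    B ↦ A
    C ↦ ACA

A->B, B->A, C->ACA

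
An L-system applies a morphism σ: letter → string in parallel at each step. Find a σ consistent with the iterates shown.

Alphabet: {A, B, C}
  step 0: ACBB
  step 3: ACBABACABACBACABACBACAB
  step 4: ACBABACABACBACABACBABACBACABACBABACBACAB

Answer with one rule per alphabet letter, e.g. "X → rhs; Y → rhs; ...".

A->AC, B->AB, C->B

  step 3 ⇒ step 4: ACBABACABACBACABACBACAB ⇒ AC·B·AB·AC·AB·AC·B·AC·AB·AC·B·AB·AC·B·AC·AB·AC·B·AB·AC·B·AC·AB
    A ↦ AC
    B ↦ AB
    C ↦ B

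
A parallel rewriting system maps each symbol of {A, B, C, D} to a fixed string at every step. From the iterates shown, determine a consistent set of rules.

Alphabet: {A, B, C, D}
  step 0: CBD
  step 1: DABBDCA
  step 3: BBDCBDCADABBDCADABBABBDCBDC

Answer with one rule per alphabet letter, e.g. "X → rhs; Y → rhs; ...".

A->B, B->BDC, C->DAB, D->A

  step 0 ⇒ step 1: CBD ⇒ DAB·BDC·A
    B ↦ BDC
    C ↦ DAB
    D ↦ A
    A ↦ B  (constrained at step 1)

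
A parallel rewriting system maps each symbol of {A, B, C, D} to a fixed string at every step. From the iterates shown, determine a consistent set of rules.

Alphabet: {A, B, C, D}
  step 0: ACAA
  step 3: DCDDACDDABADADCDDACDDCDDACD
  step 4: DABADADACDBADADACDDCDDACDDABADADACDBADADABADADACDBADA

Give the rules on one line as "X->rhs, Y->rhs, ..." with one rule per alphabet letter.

A->CD, B->D, C->BA, D->DA

  step 3 ⇒ step 4: DCDDACDDABADADCDDACDDCDDACD ⇒ DA·BA·DA·DA·CD·BA·DA·DA·CD·D·CD·DA·CD·DA·BA·DA·DA·CD·BA·DA·DA·BA·DA·DA·CD·BA·DA
    A ↦ CD
    B ↦ D
    C ↦ BA
    D ↦ DA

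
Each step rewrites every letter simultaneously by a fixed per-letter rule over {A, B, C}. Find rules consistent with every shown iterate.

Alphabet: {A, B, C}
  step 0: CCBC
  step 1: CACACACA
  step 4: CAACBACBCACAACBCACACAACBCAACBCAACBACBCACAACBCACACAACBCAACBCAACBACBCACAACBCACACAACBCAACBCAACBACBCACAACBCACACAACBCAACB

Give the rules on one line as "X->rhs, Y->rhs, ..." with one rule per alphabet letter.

A->ACB, B->CA, C->CA

  step 0 ⇒ step 1: CCBC ⇒ CA·CA·CA·CA
    B ↦ CA
    C ↦ CA
    A ↦ ACB  (constrained at step 1)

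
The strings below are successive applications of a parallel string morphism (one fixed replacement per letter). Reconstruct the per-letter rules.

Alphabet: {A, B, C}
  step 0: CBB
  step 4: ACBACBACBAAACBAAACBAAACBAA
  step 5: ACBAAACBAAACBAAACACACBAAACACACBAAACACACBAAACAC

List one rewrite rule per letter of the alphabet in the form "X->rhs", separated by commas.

  step 4 ⇒ step 5: ACBACBACBAAACBAAACBAAACBAA ⇒ AC·B·AA·AC·B·AA·AC·B·AA·AC·AC·AC·B·AA·AC·AC·AC·B·AA·AC·AC·AC·B·AA·AC·AC
    A ↦ AC
    B ↦ AA
    C ↦ B

A->AC, B->AA, C->B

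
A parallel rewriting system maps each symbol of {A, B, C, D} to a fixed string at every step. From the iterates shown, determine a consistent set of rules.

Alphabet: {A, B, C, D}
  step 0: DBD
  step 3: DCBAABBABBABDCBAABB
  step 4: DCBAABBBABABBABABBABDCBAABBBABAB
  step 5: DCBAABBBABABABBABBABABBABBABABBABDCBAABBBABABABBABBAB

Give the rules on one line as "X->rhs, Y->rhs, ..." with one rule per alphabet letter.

A->B, B->AB, C->BA, D->DC

  step 4 ⇒ step 5: DCBAABBBABABBABABBABDCBAABBBABAB ⇒ DC·BA·AB·B·B·AB·AB·AB·B·AB·B·AB·AB·B·AB·B·AB·AB·B·AB·DC·BA·AB·B·B·AB·AB·AB·B·AB·B·AB
    A ↦ B
    B ↦ AB
    C ↦ BA
    D ↦ DC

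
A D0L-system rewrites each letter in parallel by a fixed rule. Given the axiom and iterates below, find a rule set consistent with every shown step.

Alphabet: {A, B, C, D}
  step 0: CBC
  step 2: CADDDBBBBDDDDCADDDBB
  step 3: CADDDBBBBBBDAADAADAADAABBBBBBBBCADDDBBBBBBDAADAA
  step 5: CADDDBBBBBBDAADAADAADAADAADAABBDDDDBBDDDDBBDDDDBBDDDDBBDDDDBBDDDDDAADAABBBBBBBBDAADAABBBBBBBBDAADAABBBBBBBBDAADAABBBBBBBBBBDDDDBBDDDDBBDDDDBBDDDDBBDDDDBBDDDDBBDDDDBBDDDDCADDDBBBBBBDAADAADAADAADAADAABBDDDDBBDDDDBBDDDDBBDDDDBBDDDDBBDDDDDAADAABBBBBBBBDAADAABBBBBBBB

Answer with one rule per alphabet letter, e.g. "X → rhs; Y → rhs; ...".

  step 2 ⇒ step 3: CADDDBBBBDDDDCADDDBB ⇒ CAD·DD·BB·BB·BB·DAA·DAA·DAA·DAA·BB·BB·BB·BB·CAD·DD·BB·BB·BB·DAA·DAA
    A ↦ DD
    B ↦ DAA
    C ↦ CAD
    D ↦ BB

A->DD, B->DAA, C->CAD, D->BB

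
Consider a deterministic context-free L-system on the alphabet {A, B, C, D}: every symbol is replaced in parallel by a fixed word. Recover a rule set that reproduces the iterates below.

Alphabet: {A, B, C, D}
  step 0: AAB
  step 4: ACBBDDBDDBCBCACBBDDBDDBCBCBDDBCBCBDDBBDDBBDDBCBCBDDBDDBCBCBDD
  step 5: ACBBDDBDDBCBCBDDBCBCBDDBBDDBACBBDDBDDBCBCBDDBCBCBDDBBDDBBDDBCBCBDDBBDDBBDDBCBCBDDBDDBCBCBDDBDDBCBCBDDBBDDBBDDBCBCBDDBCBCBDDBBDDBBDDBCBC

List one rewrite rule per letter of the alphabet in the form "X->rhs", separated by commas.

A->AC, B->BDD, C->B, D->BC

  step 4 ⇒ step 5: ACBBDDBDDBCBCACBBDDBDDBCBCBDDBCBCBDDBBDDBBDDBCBCBDDBDDBCBCBDD ⇒ AC·B·BDD·BDD·BC·BC·BDD·BC·BC·BDD·B·BDD·B·AC·B·BDD·BDD·BC·BC·BDD·BC·BC·BDD·B·BDD·B·BDD·BC·BC·BDD·B·BDD·B·BDD·BC·BC·BDD·BDD·BC·BC·BDD·BDD·BC·BC·BDD·B·BDD·B·BDD·BC·BC·BDD·BC·BC·BDD·B·BDD·B·BDD·BC·BC
    A ↦ AC
    B ↦ BDD
    C ↦ B
    D ↦ BC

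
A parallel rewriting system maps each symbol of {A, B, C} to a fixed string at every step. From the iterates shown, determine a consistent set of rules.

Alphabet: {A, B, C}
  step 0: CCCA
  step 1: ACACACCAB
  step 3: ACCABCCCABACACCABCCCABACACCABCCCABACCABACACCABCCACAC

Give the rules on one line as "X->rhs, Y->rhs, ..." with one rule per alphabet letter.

A->CAB, B->CC, C->AC

  step 0 ⇒ step 1: CCCA ⇒ AC·AC·AC·CAB
    A ↦ CAB
    C ↦ AC
    B ↦ CC  (constrained at step 1)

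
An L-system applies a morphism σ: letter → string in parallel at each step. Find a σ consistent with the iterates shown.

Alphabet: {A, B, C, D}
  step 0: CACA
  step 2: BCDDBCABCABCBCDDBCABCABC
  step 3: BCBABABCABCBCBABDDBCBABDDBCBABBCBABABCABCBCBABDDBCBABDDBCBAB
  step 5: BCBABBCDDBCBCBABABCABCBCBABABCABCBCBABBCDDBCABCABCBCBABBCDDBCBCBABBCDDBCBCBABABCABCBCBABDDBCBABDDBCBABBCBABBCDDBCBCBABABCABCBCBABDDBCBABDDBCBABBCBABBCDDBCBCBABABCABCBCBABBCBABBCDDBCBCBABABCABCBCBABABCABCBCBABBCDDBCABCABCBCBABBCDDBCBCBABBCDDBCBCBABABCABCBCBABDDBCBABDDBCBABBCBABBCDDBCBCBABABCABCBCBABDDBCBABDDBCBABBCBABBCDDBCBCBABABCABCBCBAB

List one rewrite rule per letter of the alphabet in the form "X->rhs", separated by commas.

  step 2 ⇒ step 3: BCDDBCABCABCBCDDBCABCABC ⇒ BC·BAB·ABC·ABC·BC·BAB·DD·BC·BAB·DD·BC·BAB·BC·BAB·ABC·ABC·BC·BAB·DD·BC·BAB·DD·BC·BAB
    A ↦ DD
    B ↦ BC
    C ↦ BAB
    D ↦ ABC

A->DD, B->BC, C->BAB, D->ABC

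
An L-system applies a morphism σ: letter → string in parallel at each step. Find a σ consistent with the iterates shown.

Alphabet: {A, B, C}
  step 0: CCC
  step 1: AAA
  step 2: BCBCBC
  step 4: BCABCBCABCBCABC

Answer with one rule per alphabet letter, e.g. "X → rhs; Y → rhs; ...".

A->BC, B->BC, C->A

  step 1 ⇒ step 2: AAA ⇒ BC·BC·BC
    A ↦ BC
    B ↦ BC  (constrained at step 2)
  step 0 ⇒ step 1: CCC ⇒ A·A·A
    C ↦ A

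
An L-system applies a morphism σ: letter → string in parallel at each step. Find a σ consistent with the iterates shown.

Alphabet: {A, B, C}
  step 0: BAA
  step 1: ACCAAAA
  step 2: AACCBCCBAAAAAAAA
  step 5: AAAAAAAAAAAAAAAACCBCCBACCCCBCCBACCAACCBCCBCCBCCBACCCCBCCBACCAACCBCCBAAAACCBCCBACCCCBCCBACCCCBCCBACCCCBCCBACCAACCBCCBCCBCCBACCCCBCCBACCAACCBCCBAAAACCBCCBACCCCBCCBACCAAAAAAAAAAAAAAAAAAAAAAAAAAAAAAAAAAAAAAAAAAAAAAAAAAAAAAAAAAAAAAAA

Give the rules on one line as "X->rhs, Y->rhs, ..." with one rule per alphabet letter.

A->AA, B->ACC, C->CCB

  step 1 ⇒ step 2: ACCAAAA ⇒ AA·CCB·CCB·AA·AA·AA·AA
    A ↦ AA
    C ↦ CCB
  step 0 ⇒ step 1: BAA ⇒ ACC·AA·AA
    B ↦ ACC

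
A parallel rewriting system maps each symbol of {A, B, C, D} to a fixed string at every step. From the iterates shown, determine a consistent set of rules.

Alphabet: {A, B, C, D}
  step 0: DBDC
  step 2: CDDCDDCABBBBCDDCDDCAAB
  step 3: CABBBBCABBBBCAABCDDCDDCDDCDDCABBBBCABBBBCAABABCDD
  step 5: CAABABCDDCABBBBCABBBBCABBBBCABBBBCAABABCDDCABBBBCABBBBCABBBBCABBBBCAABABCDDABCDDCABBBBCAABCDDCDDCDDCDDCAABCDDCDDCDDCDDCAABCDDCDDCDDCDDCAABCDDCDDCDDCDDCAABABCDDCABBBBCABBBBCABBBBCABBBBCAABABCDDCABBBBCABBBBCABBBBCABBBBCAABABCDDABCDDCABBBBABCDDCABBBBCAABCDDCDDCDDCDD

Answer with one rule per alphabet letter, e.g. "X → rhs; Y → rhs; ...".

  step 2 ⇒ step 3: CDDCDDCABBBBCDDCDDCAAB ⇒ CA·BB·BB·CA·BB·BB·CA·AB·CDD·CDD·CDD·CDD·CA·BB·BB·CA·BB·BB·CA·AB·AB·CDD
    A ↦ AB
    B ↦ CDD
    C ↦ CA
    D ↦ BB

A->AB, B->CDD, C->CA, D->BB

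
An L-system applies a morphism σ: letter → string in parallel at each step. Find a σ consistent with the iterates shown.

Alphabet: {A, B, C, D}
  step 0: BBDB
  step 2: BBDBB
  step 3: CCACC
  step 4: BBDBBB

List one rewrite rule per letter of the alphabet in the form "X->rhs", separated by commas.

  step 3 ⇒ step 4: CCACC ⇒ B·B·DB·B·B
    A ↦ DB
    C ↦ B
  step 2 ⇒ step 3: BBDBB ⇒ C·C·A·C·C
    B ↦ C
  step 2 ⇒ step 3: BBDBB ⇒ C·C·A·C·C
    D ↦ A

A->DB, B->C, C->B, D->A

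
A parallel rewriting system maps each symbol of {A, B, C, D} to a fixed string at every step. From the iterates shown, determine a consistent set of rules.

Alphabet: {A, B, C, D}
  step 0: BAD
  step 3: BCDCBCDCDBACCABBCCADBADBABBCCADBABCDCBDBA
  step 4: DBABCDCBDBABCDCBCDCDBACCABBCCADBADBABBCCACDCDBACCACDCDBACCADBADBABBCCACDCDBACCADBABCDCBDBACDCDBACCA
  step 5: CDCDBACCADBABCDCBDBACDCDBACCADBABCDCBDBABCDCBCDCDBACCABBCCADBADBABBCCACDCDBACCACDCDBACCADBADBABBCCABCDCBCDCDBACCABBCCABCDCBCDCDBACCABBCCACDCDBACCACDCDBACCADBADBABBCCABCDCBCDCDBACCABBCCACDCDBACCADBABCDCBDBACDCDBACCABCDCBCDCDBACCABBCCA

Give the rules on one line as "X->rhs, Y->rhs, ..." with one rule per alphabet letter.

  step 4 ⇒ step 5: DBABCDCBDBABCDCBCDCDBACCABBCCADBADBABBCCACDCDBACCACDCDBACCADBADBABBCCACDCDBACCADBABCDCBDBACDCDBACCA ⇒ CDC·DBA·CCA·DBA·B·CDC·B·DBA·CDC·DBA·CCA·DBA·B·CDC·B·DBA·B·CDC·B·CDC·DBA·CCA·B·B·CCA·DBA·DBA·B·B·CCA·CDC·DBA·CCA·CDC·DBA·CCA·DBA·DBA·B·B·CCA·B·CDC·B·CDC·DBA·CCA·B·B·CCA·B·CDC·B·CDC·DBA·CCA·B·B·CCA·CDC·DBA·CCA·CDC·DBA·CCA·DBA·DBA·B·B·CCA·B·CDC·B·CDC·DBA·CCA·B·B·CCA·CDC·DBA·CCA·DBA·B·CDC·B·DBA·CDC·DBA·CCA·B·CDC·B·CDC·DBA·CCA·B·B·CCA
    A ↦ CCA
    B ↦ DBA
    C ↦ B
    D ↦ CDC

A->CCA, B->DBA, C->B, D->CDC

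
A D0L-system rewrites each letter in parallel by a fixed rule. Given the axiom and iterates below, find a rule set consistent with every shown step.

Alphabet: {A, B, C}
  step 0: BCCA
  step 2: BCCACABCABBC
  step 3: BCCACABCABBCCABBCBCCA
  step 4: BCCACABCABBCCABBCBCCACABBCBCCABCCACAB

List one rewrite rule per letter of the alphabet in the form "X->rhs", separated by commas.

  step 3 ⇒ step 4: BCCACABCABBCCABBCBCCA ⇒ BC·CA·CA·B·CA·B·BC·CA·B·BC·BC·CA·CA·B·BC·BC·CA·BC·CA·CA·B
    A ↦ B
    B ↦ BC
    C ↦ CA

A->B, B->BC, C->CA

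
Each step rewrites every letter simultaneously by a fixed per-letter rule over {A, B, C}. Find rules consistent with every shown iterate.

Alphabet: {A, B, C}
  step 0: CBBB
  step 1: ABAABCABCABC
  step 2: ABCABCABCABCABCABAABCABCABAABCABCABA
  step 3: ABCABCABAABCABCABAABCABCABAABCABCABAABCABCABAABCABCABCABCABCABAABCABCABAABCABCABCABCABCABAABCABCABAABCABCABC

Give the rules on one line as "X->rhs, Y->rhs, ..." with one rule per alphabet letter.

A->ABC, B->ABC, C->ABA

  step 2 ⇒ step 3: ABCABCABCABCABCABAABCABCABAABCABCABA ⇒ ABC·ABC·ABA·ABC·ABC·ABA·ABC·ABC·ABA·ABC·ABC·ABA·ABC·ABC·ABA·ABC·ABC·ABC·ABC·ABC·ABA·ABC·ABC·ABA·ABC·ABC·ABC·ABC·ABC·ABA·ABC·ABC·ABA·ABC·ABC·ABC
    A ↦ ABC
    B ↦ ABC
    C ↦ ABA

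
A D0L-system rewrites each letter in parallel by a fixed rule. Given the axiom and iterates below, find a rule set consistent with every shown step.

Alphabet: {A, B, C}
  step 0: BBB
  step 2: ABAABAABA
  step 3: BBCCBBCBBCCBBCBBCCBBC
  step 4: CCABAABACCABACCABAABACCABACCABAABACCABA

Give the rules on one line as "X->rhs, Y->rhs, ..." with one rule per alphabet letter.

A->BBC, B->C, C->ABA

  step 3 ⇒ step 4: BBCCBBCBBCCBBCBBCCBBC ⇒ C·C·ABA·ABA·C·C·ABA·C·C·ABA·ABA·C·C·ABA·C·C·ABA·ABA·C·C·ABA
    B ↦ C
    C ↦ ABA
  step 2 ⇒ step 3: ABAABAABA ⇒ BBC·C·BBC·BBC·C·BBC·BBC·C·BBC
    A ↦ BBC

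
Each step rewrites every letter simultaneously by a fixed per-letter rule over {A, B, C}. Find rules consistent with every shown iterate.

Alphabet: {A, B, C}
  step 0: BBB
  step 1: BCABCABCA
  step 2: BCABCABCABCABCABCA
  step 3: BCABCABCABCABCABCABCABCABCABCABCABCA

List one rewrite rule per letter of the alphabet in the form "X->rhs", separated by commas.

  step 2 ⇒ step 3: BCABCABCABCABCABCA ⇒ BCA·B·CA·BCA·B·CA·BCA·B·CA·BCA·B·CA·BCA·B·CA·BCA·B·CA
    A ↦ CA
    B ↦ BCA
    C ↦ B

A->CA, B->BCA, C->B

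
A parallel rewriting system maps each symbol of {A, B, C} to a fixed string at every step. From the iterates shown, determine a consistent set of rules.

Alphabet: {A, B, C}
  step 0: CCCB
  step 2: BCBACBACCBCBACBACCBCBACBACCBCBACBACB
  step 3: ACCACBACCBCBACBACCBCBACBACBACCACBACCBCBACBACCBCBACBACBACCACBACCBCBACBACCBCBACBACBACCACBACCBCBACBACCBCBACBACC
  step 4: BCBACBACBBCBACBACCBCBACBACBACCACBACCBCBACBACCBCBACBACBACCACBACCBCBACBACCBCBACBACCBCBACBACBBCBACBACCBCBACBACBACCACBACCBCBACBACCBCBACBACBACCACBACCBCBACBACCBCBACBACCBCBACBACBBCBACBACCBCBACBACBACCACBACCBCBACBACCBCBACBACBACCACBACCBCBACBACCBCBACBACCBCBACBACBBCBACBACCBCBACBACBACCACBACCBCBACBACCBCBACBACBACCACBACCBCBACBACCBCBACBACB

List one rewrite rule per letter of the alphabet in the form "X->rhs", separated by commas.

A->BCB, B->ACC, C->ACB

  step 3 ⇒ step 4: ACCACBACCBCBACBACCBCBACBACBACCACBACCBCBACBACCBCBACBACBACCACBACCBCBACBACCBCBACBACBACCACBACCBCBACBACCBCBACBACC ⇒ BCB·ACB·ACB·BCB·ACB·ACC·BCB·ACB·ACB·ACC·ACB·ACC·BCB·ACB·ACC·BCB·ACB·ACB·ACC·ACB·ACC·BCB·ACB·ACC·BCB·ACB·ACC·BCB·ACB·ACB·BCB·ACB·ACC·BCB·ACB·ACB·ACC·ACB·ACC·BCB·ACB·ACC·BCB·ACB·ACB·ACC·ACB·ACC·BCB·ACB·ACC·BCB·ACB·ACC·BCB·ACB·ACB·BCB·ACB·ACC·BCB·ACB·ACB·ACC·ACB·ACC·BCB·ACB·ACC·BCB·ACB·ACB·ACC·ACB·ACC·BCB·ACB·ACC·BCB·ACB·ACC·BCB·ACB·ACB·BCB·ACB·ACC·BCB·ACB·ACB·ACC·ACB·ACC·BCB·ACB·ACC·BCB·ACB·ACB·ACC·ACB·ACC·BCB·ACB·ACC·BCB·ACB·ACB
    A ↦ BCB
    B ↦ ACC
    C ↦ ACB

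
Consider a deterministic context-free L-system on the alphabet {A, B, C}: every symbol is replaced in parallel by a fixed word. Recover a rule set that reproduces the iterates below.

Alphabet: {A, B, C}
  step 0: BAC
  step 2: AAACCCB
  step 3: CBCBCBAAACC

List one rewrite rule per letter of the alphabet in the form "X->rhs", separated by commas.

A->CB, B->CC, C->A

  step 2 ⇒ step 3: AAACCCB ⇒ CB·CB·CB·A·A·A·CC
    A ↦ CB
    B ↦ CC
    C ↦ A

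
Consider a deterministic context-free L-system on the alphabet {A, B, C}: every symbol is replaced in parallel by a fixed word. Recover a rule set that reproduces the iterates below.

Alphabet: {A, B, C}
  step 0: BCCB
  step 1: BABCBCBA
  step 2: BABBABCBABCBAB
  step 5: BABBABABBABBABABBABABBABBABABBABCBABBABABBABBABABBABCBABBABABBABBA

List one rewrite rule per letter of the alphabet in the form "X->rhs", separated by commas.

A->B, B->BA, C->BC

  step 1 ⇒ step 2: BABCBCBA ⇒ BA·B·BA·BC·BA·BC·BA·B
    A ↦ B
    B ↦ BA
    C ↦ BC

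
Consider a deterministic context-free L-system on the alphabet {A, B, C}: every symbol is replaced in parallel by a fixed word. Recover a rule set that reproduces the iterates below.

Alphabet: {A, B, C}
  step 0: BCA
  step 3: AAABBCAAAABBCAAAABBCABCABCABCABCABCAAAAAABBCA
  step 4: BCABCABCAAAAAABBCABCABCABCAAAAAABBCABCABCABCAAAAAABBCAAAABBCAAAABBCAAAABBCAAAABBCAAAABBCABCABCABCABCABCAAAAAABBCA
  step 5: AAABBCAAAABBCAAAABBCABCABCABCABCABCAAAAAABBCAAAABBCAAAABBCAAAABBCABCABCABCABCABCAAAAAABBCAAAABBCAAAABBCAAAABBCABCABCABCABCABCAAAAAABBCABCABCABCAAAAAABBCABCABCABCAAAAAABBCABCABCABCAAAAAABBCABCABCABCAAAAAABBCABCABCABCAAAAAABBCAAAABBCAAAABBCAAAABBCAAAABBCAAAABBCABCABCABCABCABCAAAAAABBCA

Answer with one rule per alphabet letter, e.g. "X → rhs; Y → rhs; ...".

A->BCA, B->AA, C->AB

  step 4 ⇒ step 5: BCABCABCAAAAAABBCABCABCABCAAAAAABBCABCABCABCAAAAAABBCAAAABBCAAAABBCAAAABBCAAAABBCAAAABBCABCABCABCABCABCAAAAAABBCA ⇒ AA·AB·BCA·AA·AB·BCA·AA·AB·BCA·BCA·BCA·BCA·BCA·BCA·AA·AA·AB·BCA·AA·AB·BCA·AA·AB·BCA·AA·AB·BCA·BCA·BCA·BCA·BCA·BCA·AA·AA·AB·BCA·AA·AB·BCA·AA·AB·BCA·AA·AB·BCA·BCA·BCA·BCA·BCA·BCA·AA·AA·AB·BCA·BCA·BCA·BCA·AA·AA·AB·BCA·BCA·BCA·BCA·AA·AA·AB·BCA·BCA·BCA·BCA·AA·AA·AB·BCA·BCA·BCA·BCA·AA·AA·AB·BCA·BCA·BCA·BCA·AA·AA·AB·BCA·AA·AB·BCA·AA·AB·BCA·AA·AB·BCA·AA·AB·BCA·AA·AB·BCA·BCA·BCA·BCA·BCA·BCA·AA·AA·AB·BCA
    A ↦ BCA
    B ↦ AA
    C ↦ AB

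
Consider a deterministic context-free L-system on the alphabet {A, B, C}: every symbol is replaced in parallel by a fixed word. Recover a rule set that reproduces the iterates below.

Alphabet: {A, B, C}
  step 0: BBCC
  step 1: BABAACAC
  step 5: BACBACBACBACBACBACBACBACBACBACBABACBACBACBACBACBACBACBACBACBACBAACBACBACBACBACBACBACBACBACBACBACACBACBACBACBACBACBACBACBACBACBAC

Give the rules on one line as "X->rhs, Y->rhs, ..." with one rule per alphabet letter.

A->CB, B->BA, C->AC

  step 0 ⇒ step 1: BBCC ⇒ BA·BA·AC·AC
    B ↦ BA
    C ↦ AC
    A ↦ CB  (constrained at step 1)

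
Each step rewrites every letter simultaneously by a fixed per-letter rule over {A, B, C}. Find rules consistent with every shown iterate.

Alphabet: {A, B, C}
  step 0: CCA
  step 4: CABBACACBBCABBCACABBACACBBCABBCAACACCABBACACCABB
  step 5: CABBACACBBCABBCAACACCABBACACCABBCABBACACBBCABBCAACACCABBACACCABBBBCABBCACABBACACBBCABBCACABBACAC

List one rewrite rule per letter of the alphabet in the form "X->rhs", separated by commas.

A->BB, B->AC, C->CA

  step 4 ⇒ step 5: CABBACACBBCABBCACABBACACBBCABBCAACACCABBACACCABB ⇒ CA·BB·AC·AC·BB·CA·BB·CA·AC·AC·CA·BB·AC·AC·CA·BB·CA·BB·AC·AC·BB·CA·BB·CA·AC·AC·CA·BB·AC·AC·CA·BB·BB·CA·BB·CA·CA·BB·AC·AC·BB·CA·BB·CA·CA·BB·AC·AC
    A ↦ BB
    B ↦ AC
    C ↦ CA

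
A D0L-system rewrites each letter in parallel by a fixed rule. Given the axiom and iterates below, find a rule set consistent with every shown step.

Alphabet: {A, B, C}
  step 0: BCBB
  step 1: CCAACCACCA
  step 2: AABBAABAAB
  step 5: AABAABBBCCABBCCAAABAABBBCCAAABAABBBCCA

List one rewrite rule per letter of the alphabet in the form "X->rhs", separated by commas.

A->B, B->CCA, C->A

  step 1 ⇒ step 2: CCAACCACCA ⇒ A·A·B·B·A·A·B·A·A·B
    A ↦ B
    C ↦ A
  step 0 ⇒ step 1: BCBB ⇒ CCA·A·CCA·CCA
    B ↦ CCA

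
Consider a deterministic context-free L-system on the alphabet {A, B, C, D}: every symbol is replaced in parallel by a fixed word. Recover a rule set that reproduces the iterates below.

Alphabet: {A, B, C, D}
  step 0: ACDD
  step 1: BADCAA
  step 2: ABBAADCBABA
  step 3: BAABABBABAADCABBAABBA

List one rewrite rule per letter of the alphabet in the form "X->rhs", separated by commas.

  step 2 ⇒ step 3: ABBAADCBABA ⇒ BA·AB·AB·BA·BA·A·DC·AB·BA·AB·BA
    A ↦ BA
    B ↦ AB
    C ↦ DC
    D ↦ A

A->BA, B->AB, C->DC, D->A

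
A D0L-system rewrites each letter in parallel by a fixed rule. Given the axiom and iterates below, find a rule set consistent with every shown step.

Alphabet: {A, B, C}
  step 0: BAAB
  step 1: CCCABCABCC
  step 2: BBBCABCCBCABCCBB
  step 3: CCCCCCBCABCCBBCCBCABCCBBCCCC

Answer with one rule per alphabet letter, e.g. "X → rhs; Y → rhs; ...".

A->CAB, B->CC, C->B

  step 2 ⇒ step 3: BBBCABCCBCABCCBB ⇒ CC·CC·CC·B·CAB·CC·B·B·CC·B·CAB·CC·B·B·CC·CC
    A ↦ CAB
    B ↦ CC
    C ↦ B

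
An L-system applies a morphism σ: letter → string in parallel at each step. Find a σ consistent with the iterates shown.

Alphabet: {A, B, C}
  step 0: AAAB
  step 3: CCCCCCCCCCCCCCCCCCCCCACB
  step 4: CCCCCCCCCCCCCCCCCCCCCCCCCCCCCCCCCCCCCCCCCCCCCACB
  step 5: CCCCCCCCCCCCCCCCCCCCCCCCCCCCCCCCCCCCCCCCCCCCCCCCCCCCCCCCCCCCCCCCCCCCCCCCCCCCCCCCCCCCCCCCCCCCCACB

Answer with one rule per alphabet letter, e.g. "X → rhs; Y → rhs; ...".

A->C, B->ACB, C->CC

  step 4 ⇒ step 5: CCCCCCCCCCCCCCCCCCCCCCCCCCCCCCCCCCCCCCCCCCCCCACB ⇒ CC·CC·CC·CC·CC·CC·CC·CC·CC·CC·CC·CC·CC·CC·CC·CC·CC·CC·CC·CC·CC·CC·CC·CC·CC·CC·CC·CC·CC·CC·CC·CC·CC·CC·CC·CC·CC·CC·CC·CC·CC·CC·CC·CC·CC·C·CC·ACB
    A ↦ C
    B ↦ ACB
    C ↦ CC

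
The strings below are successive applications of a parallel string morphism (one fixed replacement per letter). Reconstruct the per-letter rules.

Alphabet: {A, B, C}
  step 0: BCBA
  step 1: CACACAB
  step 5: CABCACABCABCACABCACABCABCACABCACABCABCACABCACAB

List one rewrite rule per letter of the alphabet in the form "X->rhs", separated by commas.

  step 0 ⇒ step 1: BCBA ⇒ CA·CA·CA·B
    A ↦ B
    B ↦ CA
    C ↦ CA

A->B, B->CA, C->CA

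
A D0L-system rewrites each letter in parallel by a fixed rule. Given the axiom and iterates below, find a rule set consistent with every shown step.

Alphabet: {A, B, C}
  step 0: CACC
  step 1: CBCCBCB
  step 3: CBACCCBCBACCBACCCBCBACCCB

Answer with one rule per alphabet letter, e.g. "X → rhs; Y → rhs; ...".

A->C, B->AC, C->CB

  step 0 ⇒ step 1: CACC ⇒ CB·C·CB·CB
    A ↦ C
    C ↦ CB
    B ↦ AC  (constrained at step 1)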